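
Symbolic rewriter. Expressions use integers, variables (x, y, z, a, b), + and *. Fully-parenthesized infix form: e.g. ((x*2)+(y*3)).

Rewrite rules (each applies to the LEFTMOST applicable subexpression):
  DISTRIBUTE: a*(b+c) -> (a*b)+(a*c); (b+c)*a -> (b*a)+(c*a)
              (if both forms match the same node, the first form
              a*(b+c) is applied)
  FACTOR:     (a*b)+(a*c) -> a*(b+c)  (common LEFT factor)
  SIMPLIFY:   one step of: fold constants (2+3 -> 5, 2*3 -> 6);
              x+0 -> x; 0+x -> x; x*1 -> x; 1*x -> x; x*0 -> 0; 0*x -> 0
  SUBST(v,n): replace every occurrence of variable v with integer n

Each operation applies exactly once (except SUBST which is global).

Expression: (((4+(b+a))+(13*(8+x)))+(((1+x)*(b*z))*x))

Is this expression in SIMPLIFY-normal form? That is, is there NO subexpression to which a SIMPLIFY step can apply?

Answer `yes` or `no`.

Expression: (((4+(b+a))+(13*(8+x)))+(((1+x)*(b*z))*x))
Scanning for simplifiable subexpressions (pre-order)...
  at root: (((4+(b+a))+(13*(8+x)))+(((1+x)*(b*z))*x)) (not simplifiable)
  at L: ((4+(b+a))+(13*(8+x))) (not simplifiable)
  at LL: (4+(b+a)) (not simplifiable)
  at LLR: (b+a) (not simplifiable)
  at LR: (13*(8+x)) (not simplifiable)
  at LRR: (8+x) (not simplifiable)
  at R: (((1+x)*(b*z))*x) (not simplifiable)
  at RL: ((1+x)*(b*z)) (not simplifiable)
  at RLL: (1+x) (not simplifiable)
  at RLR: (b*z) (not simplifiable)
Result: no simplifiable subexpression found -> normal form.

Answer: yes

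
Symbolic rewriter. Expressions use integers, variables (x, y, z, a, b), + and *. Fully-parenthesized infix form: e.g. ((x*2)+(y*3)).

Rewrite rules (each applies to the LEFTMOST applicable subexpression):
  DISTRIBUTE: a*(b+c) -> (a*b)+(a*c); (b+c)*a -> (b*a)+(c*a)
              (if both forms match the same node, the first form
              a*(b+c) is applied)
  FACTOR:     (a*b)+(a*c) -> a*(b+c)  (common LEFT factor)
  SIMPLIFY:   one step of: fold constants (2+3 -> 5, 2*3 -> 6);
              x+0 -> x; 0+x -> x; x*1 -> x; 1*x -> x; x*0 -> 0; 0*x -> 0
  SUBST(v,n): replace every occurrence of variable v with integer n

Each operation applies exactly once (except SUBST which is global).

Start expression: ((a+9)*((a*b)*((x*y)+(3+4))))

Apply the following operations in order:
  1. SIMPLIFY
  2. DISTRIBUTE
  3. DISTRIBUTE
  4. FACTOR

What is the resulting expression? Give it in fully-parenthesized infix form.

Start: ((a+9)*((a*b)*((x*y)+(3+4))))
Apply SIMPLIFY at RRR (target: (3+4)): ((a+9)*((a*b)*((x*y)+(3+4)))) -> ((a+9)*((a*b)*((x*y)+7)))
Apply DISTRIBUTE at root (target: ((a+9)*((a*b)*((x*y)+7)))): ((a+9)*((a*b)*((x*y)+7))) -> ((a*((a*b)*((x*y)+7)))+(9*((a*b)*((x*y)+7))))
Apply DISTRIBUTE at LR (target: ((a*b)*((x*y)+7))): ((a*((a*b)*((x*y)+7)))+(9*((a*b)*((x*y)+7)))) -> ((a*(((a*b)*(x*y))+((a*b)*7)))+(9*((a*b)*((x*y)+7))))
Apply FACTOR at LR (target: (((a*b)*(x*y))+((a*b)*7))): ((a*(((a*b)*(x*y))+((a*b)*7)))+(9*((a*b)*((x*y)+7)))) -> ((a*((a*b)*((x*y)+7)))+(9*((a*b)*((x*y)+7))))

Answer: ((a*((a*b)*((x*y)+7)))+(9*((a*b)*((x*y)+7))))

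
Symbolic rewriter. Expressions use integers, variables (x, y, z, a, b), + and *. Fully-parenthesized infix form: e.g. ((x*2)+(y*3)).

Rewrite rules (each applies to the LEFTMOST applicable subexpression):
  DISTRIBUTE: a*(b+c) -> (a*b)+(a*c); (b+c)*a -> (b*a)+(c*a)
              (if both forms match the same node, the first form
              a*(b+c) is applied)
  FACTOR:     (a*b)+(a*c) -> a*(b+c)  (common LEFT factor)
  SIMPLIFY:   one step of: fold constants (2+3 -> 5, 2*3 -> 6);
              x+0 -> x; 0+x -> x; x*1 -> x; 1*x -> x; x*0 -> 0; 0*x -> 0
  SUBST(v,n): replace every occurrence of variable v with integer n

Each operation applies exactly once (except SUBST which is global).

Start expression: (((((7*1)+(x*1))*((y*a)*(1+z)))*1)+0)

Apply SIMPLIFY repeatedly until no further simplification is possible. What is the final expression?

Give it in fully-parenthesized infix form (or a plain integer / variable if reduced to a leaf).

Answer: ((7+x)*((y*a)*(1+z)))

Derivation:
Start: (((((7*1)+(x*1))*((y*a)*(1+z)))*1)+0)
Step 1: at root: (((((7*1)+(x*1))*((y*a)*(1+z)))*1)+0) -> ((((7*1)+(x*1))*((y*a)*(1+z)))*1); overall: (((((7*1)+(x*1))*((y*a)*(1+z)))*1)+0) -> ((((7*1)+(x*1))*((y*a)*(1+z)))*1)
Step 2: at root: ((((7*1)+(x*1))*((y*a)*(1+z)))*1) -> (((7*1)+(x*1))*((y*a)*(1+z))); overall: ((((7*1)+(x*1))*((y*a)*(1+z)))*1) -> (((7*1)+(x*1))*((y*a)*(1+z)))
Step 3: at LL: (7*1) -> 7; overall: (((7*1)+(x*1))*((y*a)*(1+z))) -> ((7+(x*1))*((y*a)*(1+z)))
Step 4: at LR: (x*1) -> x; overall: ((7+(x*1))*((y*a)*(1+z))) -> ((7+x)*((y*a)*(1+z)))
Fixed point: ((7+x)*((y*a)*(1+z)))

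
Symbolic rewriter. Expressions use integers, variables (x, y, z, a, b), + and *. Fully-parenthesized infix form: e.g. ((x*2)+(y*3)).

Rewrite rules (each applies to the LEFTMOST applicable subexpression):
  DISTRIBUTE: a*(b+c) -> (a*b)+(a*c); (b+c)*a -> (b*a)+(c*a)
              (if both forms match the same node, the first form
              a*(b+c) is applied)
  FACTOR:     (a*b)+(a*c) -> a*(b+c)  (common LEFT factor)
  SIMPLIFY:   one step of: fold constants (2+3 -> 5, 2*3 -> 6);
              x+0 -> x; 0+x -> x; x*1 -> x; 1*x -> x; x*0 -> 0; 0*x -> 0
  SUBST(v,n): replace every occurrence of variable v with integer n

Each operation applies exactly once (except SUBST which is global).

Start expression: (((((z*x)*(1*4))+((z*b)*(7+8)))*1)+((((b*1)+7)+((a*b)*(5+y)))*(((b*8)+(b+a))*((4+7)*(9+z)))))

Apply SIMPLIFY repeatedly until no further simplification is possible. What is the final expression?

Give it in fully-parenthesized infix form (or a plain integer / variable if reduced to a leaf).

Answer: ((((z*x)*4)+((z*b)*15))+(((b+7)+((a*b)*(5+y)))*(((b*8)+(b+a))*(11*(9+z)))))

Derivation:
Start: (((((z*x)*(1*4))+((z*b)*(7+8)))*1)+((((b*1)+7)+((a*b)*(5+y)))*(((b*8)+(b+a))*((4+7)*(9+z)))))
Step 1: at L: ((((z*x)*(1*4))+((z*b)*(7+8)))*1) -> (((z*x)*(1*4))+((z*b)*(7+8))); overall: (((((z*x)*(1*4))+((z*b)*(7+8)))*1)+((((b*1)+7)+((a*b)*(5+y)))*(((b*8)+(b+a))*((4+7)*(9+z))))) -> ((((z*x)*(1*4))+((z*b)*(7+8)))+((((b*1)+7)+((a*b)*(5+y)))*(((b*8)+(b+a))*((4+7)*(9+z)))))
Step 2: at LLR: (1*4) -> 4; overall: ((((z*x)*(1*4))+((z*b)*(7+8)))+((((b*1)+7)+((a*b)*(5+y)))*(((b*8)+(b+a))*((4+7)*(9+z))))) -> ((((z*x)*4)+((z*b)*(7+8)))+((((b*1)+7)+((a*b)*(5+y)))*(((b*8)+(b+a))*((4+7)*(9+z)))))
Step 3: at LRR: (7+8) -> 15; overall: ((((z*x)*4)+((z*b)*(7+8)))+((((b*1)+7)+((a*b)*(5+y)))*(((b*8)+(b+a))*((4+7)*(9+z))))) -> ((((z*x)*4)+((z*b)*15))+((((b*1)+7)+((a*b)*(5+y)))*(((b*8)+(b+a))*((4+7)*(9+z)))))
Step 4: at RLLL: (b*1) -> b; overall: ((((z*x)*4)+((z*b)*15))+((((b*1)+7)+((a*b)*(5+y)))*(((b*8)+(b+a))*((4+7)*(9+z))))) -> ((((z*x)*4)+((z*b)*15))+(((b+7)+((a*b)*(5+y)))*(((b*8)+(b+a))*((4+7)*(9+z)))))
Step 5: at RRRL: (4+7) -> 11; overall: ((((z*x)*4)+((z*b)*15))+(((b+7)+((a*b)*(5+y)))*(((b*8)+(b+a))*((4+7)*(9+z))))) -> ((((z*x)*4)+((z*b)*15))+(((b+7)+((a*b)*(5+y)))*(((b*8)+(b+a))*(11*(9+z)))))
Fixed point: ((((z*x)*4)+((z*b)*15))+(((b+7)+((a*b)*(5+y)))*(((b*8)+(b+a))*(11*(9+z)))))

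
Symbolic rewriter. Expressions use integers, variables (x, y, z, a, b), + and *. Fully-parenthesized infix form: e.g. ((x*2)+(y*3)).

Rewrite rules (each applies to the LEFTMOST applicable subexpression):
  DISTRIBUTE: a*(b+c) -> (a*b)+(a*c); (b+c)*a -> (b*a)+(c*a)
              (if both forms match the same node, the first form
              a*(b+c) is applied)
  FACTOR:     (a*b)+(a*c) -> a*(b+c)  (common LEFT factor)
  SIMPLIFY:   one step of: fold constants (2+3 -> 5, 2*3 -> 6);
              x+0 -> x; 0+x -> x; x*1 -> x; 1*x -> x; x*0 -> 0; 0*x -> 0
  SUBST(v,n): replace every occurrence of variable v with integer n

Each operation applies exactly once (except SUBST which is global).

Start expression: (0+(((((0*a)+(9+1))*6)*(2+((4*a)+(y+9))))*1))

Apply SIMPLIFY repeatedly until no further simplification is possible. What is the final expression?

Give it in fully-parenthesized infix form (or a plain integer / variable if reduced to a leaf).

Answer: (60*(2+((4*a)+(y+9))))

Derivation:
Start: (0+(((((0*a)+(9+1))*6)*(2+((4*a)+(y+9))))*1))
Step 1: at root: (0+(((((0*a)+(9+1))*6)*(2+((4*a)+(y+9))))*1)) -> (((((0*a)+(9+1))*6)*(2+((4*a)+(y+9))))*1); overall: (0+(((((0*a)+(9+1))*6)*(2+((4*a)+(y+9))))*1)) -> (((((0*a)+(9+1))*6)*(2+((4*a)+(y+9))))*1)
Step 2: at root: (((((0*a)+(9+1))*6)*(2+((4*a)+(y+9))))*1) -> ((((0*a)+(9+1))*6)*(2+((4*a)+(y+9)))); overall: (((((0*a)+(9+1))*6)*(2+((4*a)+(y+9))))*1) -> ((((0*a)+(9+1))*6)*(2+((4*a)+(y+9))))
Step 3: at LLL: (0*a) -> 0; overall: ((((0*a)+(9+1))*6)*(2+((4*a)+(y+9)))) -> (((0+(9+1))*6)*(2+((4*a)+(y+9))))
Step 4: at LL: (0+(9+1)) -> (9+1); overall: (((0+(9+1))*6)*(2+((4*a)+(y+9)))) -> (((9+1)*6)*(2+((4*a)+(y+9))))
Step 5: at LL: (9+1) -> 10; overall: (((9+1)*6)*(2+((4*a)+(y+9)))) -> ((10*6)*(2+((4*a)+(y+9))))
Step 6: at L: (10*6) -> 60; overall: ((10*6)*(2+((4*a)+(y+9)))) -> (60*(2+((4*a)+(y+9))))
Fixed point: (60*(2+((4*a)+(y+9))))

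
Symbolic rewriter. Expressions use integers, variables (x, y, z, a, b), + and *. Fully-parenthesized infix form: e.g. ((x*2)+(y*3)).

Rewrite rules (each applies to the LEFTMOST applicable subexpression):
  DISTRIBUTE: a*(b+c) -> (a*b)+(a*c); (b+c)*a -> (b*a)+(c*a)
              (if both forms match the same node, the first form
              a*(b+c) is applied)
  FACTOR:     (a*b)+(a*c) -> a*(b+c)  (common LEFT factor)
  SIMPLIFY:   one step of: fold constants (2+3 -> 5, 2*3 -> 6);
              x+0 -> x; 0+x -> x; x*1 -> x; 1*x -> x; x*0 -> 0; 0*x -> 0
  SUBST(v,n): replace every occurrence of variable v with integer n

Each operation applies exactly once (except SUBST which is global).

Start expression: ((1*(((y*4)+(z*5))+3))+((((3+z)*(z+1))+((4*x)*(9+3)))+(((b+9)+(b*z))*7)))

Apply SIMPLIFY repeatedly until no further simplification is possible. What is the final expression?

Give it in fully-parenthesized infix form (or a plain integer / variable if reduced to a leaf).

Start: ((1*(((y*4)+(z*5))+3))+((((3+z)*(z+1))+((4*x)*(9+3)))+(((b+9)+(b*z))*7)))
Step 1: at L: (1*(((y*4)+(z*5))+3)) -> (((y*4)+(z*5))+3); overall: ((1*(((y*4)+(z*5))+3))+((((3+z)*(z+1))+((4*x)*(9+3)))+(((b+9)+(b*z))*7))) -> ((((y*4)+(z*5))+3)+((((3+z)*(z+1))+((4*x)*(9+3)))+(((b+9)+(b*z))*7)))
Step 2: at RLRR: (9+3) -> 12; overall: ((((y*4)+(z*5))+3)+((((3+z)*(z+1))+((4*x)*(9+3)))+(((b+9)+(b*z))*7))) -> ((((y*4)+(z*5))+3)+((((3+z)*(z+1))+((4*x)*12))+(((b+9)+(b*z))*7)))
Fixed point: ((((y*4)+(z*5))+3)+((((3+z)*(z+1))+((4*x)*12))+(((b+9)+(b*z))*7)))

Answer: ((((y*4)+(z*5))+3)+((((3+z)*(z+1))+((4*x)*12))+(((b+9)+(b*z))*7)))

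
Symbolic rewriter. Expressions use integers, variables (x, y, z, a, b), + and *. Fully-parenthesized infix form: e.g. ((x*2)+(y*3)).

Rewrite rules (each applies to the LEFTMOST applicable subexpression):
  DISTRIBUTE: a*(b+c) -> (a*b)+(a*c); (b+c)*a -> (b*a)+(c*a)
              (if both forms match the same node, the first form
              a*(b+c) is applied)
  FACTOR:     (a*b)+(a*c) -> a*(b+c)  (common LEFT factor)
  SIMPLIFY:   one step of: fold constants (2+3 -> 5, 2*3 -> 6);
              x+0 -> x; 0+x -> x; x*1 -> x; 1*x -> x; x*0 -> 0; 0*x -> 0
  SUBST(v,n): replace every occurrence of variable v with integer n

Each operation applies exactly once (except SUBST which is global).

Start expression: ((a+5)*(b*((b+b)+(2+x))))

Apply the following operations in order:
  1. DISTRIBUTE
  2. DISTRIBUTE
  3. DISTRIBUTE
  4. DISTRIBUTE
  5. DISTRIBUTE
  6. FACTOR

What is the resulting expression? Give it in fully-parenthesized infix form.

Answer: (((a*((b*b)+(b*b)))+(a*(b*(2+x))))+(5*(b*((b+b)+(2+x)))))

Derivation:
Start: ((a+5)*(b*((b+b)+(2+x))))
Apply DISTRIBUTE at root (target: ((a+5)*(b*((b+b)+(2+x))))): ((a+5)*(b*((b+b)+(2+x)))) -> ((a*(b*((b+b)+(2+x))))+(5*(b*((b+b)+(2+x)))))
Apply DISTRIBUTE at LR (target: (b*((b+b)+(2+x)))): ((a*(b*((b+b)+(2+x))))+(5*(b*((b+b)+(2+x))))) -> ((a*((b*(b+b))+(b*(2+x))))+(5*(b*((b+b)+(2+x)))))
Apply DISTRIBUTE at L (target: (a*((b*(b+b))+(b*(2+x))))): ((a*((b*(b+b))+(b*(2+x))))+(5*(b*((b+b)+(2+x))))) -> (((a*(b*(b+b)))+(a*(b*(2+x))))+(5*(b*((b+b)+(2+x)))))
Apply DISTRIBUTE at LLR (target: (b*(b+b))): (((a*(b*(b+b)))+(a*(b*(2+x))))+(5*(b*((b+b)+(2+x))))) -> (((a*((b*b)+(b*b)))+(a*(b*(2+x))))+(5*(b*((b+b)+(2+x)))))
Apply DISTRIBUTE at LL (target: (a*((b*b)+(b*b)))): (((a*((b*b)+(b*b)))+(a*(b*(2+x))))+(5*(b*((b+b)+(2+x))))) -> ((((a*(b*b))+(a*(b*b)))+(a*(b*(2+x))))+(5*(b*((b+b)+(2+x)))))
Apply FACTOR at LL (target: ((a*(b*b))+(a*(b*b)))): ((((a*(b*b))+(a*(b*b)))+(a*(b*(2+x))))+(5*(b*((b+b)+(2+x))))) -> (((a*((b*b)+(b*b)))+(a*(b*(2+x))))+(5*(b*((b+b)+(2+x)))))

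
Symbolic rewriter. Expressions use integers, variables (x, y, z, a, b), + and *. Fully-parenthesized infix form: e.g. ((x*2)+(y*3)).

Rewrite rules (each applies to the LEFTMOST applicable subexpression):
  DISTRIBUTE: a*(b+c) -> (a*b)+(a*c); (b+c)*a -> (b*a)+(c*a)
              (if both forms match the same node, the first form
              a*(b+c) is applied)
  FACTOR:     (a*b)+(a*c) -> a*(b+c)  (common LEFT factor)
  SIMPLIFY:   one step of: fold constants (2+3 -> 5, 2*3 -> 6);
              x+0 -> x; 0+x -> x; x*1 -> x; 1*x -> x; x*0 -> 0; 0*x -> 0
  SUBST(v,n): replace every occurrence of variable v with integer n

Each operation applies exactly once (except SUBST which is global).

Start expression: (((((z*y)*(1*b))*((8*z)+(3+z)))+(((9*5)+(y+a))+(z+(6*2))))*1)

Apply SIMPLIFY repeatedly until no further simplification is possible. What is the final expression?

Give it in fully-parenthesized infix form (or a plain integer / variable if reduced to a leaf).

Start: (((((z*y)*(1*b))*((8*z)+(3+z)))+(((9*5)+(y+a))+(z+(6*2))))*1)
Step 1: at root: (((((z*y)*(1*b))*((8*z)+(3+z)))+(((9*5)+(y+a))+(z+(6*2))))*1) -> ((((z*y)*(1*b))*((8*z)+(3+z)))+(((9*5)+(y+a))+(z+(6*2)))); overall: (((((z*y)*(1*b))*((8*z)+(3+z)))+(((9*5)+(y+a))+(z+(6*2))))*1) -> ((((z*y)*(1*b))*((8*z)+(3+z)))+(((9*5)+(y+a))+(z+(6*2))))
Step 2: at LLR: (1*b) -> b; overall: ((((z*y)*(1*b))*((8*z)+(3+z)))+(((9*5)+(y+a))+(z+(6*2)))) -> ((((z*y)*b)*((8*z)+(3+z)))+(((9*5)+(y+a))+(z+(6*2))))
Step 3: at RLL: (9*5) -> 45; overall: ((((z*y)*b)*((8*z)+(3+z)))+(((9*5)+(y+a))+(z+(6*2)))) -> ((((z*y)*b)*((8*z)+(3+z)))+((45+(y+a))+(z+(6*2))))
Step 4: at RRR: (6*2) -> 12; overall: ((((z*y)*b)*((8*z)+(3+z)))+((45+(y+a))+(z+(6*2)))) -> ((((z*y)*b)*((8*z)+(3+z)))+((45+(y+a))+(z+12)))
Fixed point: ((((z*y)*b)*((8*z)+(3+z)))+((45+(y+a))+(z+12)))

Answer: ((((z*y)*b)*((8*z)+(3+z)))+((45+(y+a))+(z+12)))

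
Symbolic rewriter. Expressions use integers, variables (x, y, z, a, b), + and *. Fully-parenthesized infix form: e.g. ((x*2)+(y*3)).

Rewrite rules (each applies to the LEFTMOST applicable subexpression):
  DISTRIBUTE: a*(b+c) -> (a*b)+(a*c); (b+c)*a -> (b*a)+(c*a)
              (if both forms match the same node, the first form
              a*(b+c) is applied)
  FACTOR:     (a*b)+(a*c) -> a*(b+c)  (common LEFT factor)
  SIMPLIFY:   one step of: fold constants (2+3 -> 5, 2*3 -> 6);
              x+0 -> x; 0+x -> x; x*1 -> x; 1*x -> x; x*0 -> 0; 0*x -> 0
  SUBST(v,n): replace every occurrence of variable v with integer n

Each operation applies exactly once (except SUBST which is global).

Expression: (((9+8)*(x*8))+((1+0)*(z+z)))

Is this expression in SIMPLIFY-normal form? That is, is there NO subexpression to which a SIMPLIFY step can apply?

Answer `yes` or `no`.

Answer: no

Derivation:
Expression: (((9+8)*(x*8))+((1+0)*(z+z)))
Scanning for simplifiable subexpressions (pre-order)...
  at root: (((9+8)*(x*8))+((1+0)*(z+z))) (not simplifiable)
  at L: ((9+8)*(x*8)) (not simplifiable)
  at LL: (9+8) (SIMPLIFIABLE)
  at LR: (x*8) (not simplifiable)
  at R: ((1+0)*(z+z)) (not simplifiable)
  at RL: (1+0) (SIMPLIFIABLE)
  at RR: (z+z) (not simplifiable)
Found simplifiable subexpr at path LL: (9+8)
One SIMPLIFY step would give: ((17*(x*8))+((1+0)*(z+z)))
-> NOT in normal form.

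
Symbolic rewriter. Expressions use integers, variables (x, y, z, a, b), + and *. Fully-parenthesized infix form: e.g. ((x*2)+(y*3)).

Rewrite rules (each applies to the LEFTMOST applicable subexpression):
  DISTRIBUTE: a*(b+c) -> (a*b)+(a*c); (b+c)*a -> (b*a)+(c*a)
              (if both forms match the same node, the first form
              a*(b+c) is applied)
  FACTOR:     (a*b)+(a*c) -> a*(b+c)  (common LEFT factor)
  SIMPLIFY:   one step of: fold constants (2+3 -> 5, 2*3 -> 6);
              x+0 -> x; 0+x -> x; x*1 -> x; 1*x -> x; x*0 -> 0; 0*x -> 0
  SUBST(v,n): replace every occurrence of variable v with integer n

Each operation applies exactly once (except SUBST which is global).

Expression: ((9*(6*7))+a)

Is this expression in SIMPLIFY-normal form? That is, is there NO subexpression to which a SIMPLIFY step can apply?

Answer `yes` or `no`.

Answer: no

Derivation:
Expression: ((9*(6*7))+a)
Scanning for simplifiable subexpressions (pre-order)...
  at root: ((9*(6*7))+a) (not simplifiable)
  at L: (9*(6*7)) (not simplifiable)
  at LR: (6*7) (SIMPLIFIABLE)
Found simplifiable subexpr at path LR: (6*7)
One SIMPLIFY step would give: ((9*42)+a)
-> NOT in normal form.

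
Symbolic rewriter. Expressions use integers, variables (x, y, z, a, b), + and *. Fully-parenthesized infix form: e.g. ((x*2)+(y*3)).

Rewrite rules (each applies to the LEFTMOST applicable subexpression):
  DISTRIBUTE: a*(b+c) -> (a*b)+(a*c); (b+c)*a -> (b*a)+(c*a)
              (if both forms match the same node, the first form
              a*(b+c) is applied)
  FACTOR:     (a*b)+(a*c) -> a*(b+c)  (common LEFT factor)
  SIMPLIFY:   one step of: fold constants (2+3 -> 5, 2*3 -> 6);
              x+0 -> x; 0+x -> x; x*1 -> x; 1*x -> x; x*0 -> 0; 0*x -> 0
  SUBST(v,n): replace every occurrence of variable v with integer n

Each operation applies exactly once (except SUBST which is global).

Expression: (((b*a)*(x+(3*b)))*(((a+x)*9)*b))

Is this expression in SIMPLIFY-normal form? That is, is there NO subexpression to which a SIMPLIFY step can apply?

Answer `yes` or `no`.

Expression: (((b*a)*(x+(3*b)))*(((a+x)*9)*b))
Scanning for simplifiable subexpressions (pre-order)...
  at root: (((b*a)*(x+(3*b)))*(((a+x)*9)*b)) (not simplifiable)
  at L: ((b*a)*(x+(3*b))) (not simplifiable)
  at LL: (b*a) (not simplifiable)
  at LR: (x+(3*b)) (not simplifiable)
  at LRR: (3*b) (not simplifiable)
  at R: (((a+x)*9)*b) (not simplifiable)
  at RL: ((a+x)*9) (not simplifiable)
  at RLL: (a+x) (not simplifiable)
Result: no simplifiable subexpression found -> normal form.

Answer: yes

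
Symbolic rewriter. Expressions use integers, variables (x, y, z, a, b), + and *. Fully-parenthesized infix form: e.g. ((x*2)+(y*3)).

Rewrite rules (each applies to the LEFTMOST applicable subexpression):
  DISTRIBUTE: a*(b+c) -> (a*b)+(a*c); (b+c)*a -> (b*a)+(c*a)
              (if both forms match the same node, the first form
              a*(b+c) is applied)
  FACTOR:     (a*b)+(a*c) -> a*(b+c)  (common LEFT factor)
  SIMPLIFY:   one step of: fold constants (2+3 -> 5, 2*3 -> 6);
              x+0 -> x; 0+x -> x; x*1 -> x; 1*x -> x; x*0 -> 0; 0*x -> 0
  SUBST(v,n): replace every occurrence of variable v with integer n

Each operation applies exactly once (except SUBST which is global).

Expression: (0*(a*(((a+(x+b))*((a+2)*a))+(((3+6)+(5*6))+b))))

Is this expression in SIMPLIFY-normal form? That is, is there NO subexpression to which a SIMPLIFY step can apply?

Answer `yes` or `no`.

Expression: (0*(a*(((a+(x+b))*((a+2)*a))+(((3+6)+(5*6))+b))))
Scanning for simplifiable subexpressions (pre-order)...
  at root: (0*(a*(((a+(x+b))*((a+2)*a))+(((3+6)+(5*6))+b)))) (SIMPLIFIABLE)
  at R: (a*(((a+(x+b))*((a+2)*a))+(((3+6)+(5*6))+b))) (not simplifiable)
  at RR: (((a+(x+b))*((a+2)*a))+(((3+6)+(5*6))+b)) (not simplifiable)
  at RRL: ((a+(x+b))*((a+2)*a)) (not simplifiable)
  at RRLL: (a+(x+b)) (not simplifiable)
  at RRLLR: (x+b) (not simplifiable)
  at RRLR: ((a+2)*a) (not simplifiable)
  at RRLRL: (a+2) (not simplifiable)
  at RRR: (((3+6)+(5*6))+b) (not simplifiable)
  at RRRL: ((3+6)+(5*6)) (not simplifiable)
  at RRRLL: (3+6) (SIMPLIFIABLE)
  at RRRLR: (5*6) (SIMPLIFIABLE)
Found simplifiable subexpr at path root: (0*(a*(((a+(x+b))*((a+2)*a))+(((3+6)+(5*6))+b))))
One SIMPLIFY step would give: 0
-> NOT in normal form.

Answer: no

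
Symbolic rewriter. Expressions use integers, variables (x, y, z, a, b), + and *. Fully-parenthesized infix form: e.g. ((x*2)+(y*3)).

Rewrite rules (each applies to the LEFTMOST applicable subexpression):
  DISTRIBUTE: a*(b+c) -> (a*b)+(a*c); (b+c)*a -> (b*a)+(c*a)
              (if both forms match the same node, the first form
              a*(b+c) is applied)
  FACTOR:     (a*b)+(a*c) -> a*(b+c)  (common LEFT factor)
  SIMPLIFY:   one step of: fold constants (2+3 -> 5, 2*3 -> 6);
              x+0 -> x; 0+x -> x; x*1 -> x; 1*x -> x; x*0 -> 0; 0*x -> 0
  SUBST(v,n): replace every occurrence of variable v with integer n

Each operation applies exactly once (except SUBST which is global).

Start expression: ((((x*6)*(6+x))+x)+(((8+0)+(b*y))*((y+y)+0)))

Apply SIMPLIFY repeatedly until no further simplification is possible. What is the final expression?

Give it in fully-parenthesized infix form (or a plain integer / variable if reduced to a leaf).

Start: ((((x*6)*(6+x))+x)+(((8+0)+(b*y))*((y+y)+0)))
Step 1: at RLL: (8+0) -> 8; overall: ((((x*6)*(6+x))+x)+(((8+0)+(b*y))*((y+y)+0))) -> ((((x*6)*(6+x))+x)+((8+(b*y))*((y+y)+0)))
Step 2: at RR: ((y+y)+0) -> (y+y); overall: ((((x*6)*(6+x))+x)+((8+(b*y))*((y+y)+0))) -> ((((x*6)*(6+x))+x)+((8+(b*y))*(y+y)))
Fixed point: ((((x*6)*(6+x))+x)+((8+(b*y))*(y+y)))

Answer: ((((x*6)*(6+x))+x)+((8+(b*y))*(y+y)))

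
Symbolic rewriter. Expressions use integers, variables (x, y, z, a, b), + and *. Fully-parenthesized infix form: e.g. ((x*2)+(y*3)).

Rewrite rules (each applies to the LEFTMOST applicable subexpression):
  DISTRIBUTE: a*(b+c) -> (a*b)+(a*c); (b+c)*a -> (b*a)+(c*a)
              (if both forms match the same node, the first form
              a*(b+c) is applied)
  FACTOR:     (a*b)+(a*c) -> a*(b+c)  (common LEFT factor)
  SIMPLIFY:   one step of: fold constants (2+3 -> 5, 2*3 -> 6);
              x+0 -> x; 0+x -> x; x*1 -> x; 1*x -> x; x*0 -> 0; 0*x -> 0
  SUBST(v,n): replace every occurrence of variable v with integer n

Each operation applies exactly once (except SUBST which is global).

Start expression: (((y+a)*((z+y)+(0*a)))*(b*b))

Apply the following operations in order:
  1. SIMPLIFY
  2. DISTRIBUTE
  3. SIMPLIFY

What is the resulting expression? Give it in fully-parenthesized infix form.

Start: (((y+a)*((z+y)+(0*a)))*(b*b))
Apply SIMPLIFY at LRR (target: (0*a)): (((y+a)*((z+y)+(0*a)))*(b*b)) -> (((y+a)*((z+y)+0))*(b*b))
Apply DISTRIBUTE at L (target: ((y+a)*((z+y)+0))): (((y+a)*((z+y)+0))*(b*b)) -> ((((y+a)*(z+y))+((y+a)*0))*(b*b))
Apply SIMPLIFY at LR (target: ((y+a)*0)): ((((y+a)*(z+y))+((y+a)*0))*(b*b)) -> ((((y+a)*(z+y))+0)*(b*b))

Answer: ((((y+a)*(z+y))+0)*(b*b))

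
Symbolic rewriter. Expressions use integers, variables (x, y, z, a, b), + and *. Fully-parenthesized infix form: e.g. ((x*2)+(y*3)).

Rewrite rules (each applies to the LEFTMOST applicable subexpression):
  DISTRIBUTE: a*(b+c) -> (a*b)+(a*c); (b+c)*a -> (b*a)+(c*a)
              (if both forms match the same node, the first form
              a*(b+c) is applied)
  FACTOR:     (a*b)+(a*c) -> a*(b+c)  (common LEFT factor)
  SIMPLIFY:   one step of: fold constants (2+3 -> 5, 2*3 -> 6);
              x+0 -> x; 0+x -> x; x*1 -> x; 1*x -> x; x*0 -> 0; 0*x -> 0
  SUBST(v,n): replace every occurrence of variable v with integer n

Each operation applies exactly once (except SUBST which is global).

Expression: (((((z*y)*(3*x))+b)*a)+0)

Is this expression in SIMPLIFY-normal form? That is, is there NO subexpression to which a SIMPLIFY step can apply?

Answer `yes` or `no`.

Answer: no

Derivation:
Expression: (((((z*y)*(3*x))+b)*a)+0)
Scanning for simplifiable subexpressions (pre-order)...
  at root: (((((z*y)*(3*x))+b)*a)+0) (SIMPLIFIABLE)
  at L: ((((z*y)*(3*x))+b)*a) (not simplifiable)
  at LL: (((z*y)*(3*x))+b) (not simplifiable)
  at LLL: ((z*y)*(3*x)) (not simplifiable)
  at LLLL: (z*y) (not simplifiable)
  at LLLR: (3*x) (not simplifiable)
Found simplifiable subexpr at path root: (((((z*y)*(3*x))+b)*a)+0)
One SIMPLIFY step would give: ((((z*y)*(3*x))+b)*a)
-> NOT in normal form.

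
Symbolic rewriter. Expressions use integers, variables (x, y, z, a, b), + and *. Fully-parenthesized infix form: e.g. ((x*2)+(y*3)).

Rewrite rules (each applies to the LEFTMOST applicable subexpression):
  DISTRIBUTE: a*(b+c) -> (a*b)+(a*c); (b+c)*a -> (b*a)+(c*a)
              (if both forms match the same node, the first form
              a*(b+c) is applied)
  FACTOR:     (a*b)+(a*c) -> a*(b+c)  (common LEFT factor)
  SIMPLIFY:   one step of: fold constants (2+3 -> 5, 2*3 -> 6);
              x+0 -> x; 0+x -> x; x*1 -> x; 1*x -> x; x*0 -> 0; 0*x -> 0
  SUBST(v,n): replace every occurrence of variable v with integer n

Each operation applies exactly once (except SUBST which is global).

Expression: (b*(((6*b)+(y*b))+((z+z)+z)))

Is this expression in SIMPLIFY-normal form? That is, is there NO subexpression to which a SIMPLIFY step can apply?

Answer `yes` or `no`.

Answer: yes

Derivation:
Expression: (b*(((6*b)+(y*b))+((z+z)+z)))
Scanning for simplifiable subexpressions (pre-order)...
  at root: (b*(((6*b)+(y*b))+((z+z)+z))) (not simplifiable)
  at R: (((6*b)+(y*b))+((z+z)+z)) (not simplifiable)
  at RL: ((6*b)+(y*b)) (not simplifiable)
  at RLL: (6*b) (not simplifiable)
  at RLR: (y*b) (not simplifiable)
  at RR: ((z+z)+z) (not simplifiable)
  at RRL: (z+z) (not simplifiable)
Result: no simplifiable subexpression found -> normal form.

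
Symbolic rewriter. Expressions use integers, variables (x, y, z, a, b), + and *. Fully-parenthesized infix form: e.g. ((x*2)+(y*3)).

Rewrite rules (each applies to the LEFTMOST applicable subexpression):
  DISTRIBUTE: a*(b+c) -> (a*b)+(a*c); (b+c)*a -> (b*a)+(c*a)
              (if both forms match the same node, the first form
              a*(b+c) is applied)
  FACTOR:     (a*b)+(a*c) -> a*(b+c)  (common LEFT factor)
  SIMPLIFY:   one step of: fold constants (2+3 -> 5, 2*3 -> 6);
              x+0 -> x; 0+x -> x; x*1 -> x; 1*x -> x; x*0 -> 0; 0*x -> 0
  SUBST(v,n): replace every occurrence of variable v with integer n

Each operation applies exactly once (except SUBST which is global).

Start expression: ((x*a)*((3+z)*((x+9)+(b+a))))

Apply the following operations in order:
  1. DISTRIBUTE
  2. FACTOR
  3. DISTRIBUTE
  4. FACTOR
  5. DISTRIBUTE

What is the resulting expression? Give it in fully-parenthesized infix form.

Answer: ((x*a)*(((3+z)*(x+9))+((3+z)*(b+a))))

Derivation:
Start: ((x*a)*((3+z)*((x+9)+(b+a))))
Apply DISTRIBUTE at R (target: ((3+z)*((x+9)+(b+a)))): ((x*a)*((3+z)*((x+9)+(b+a)))) -> ((x*a)*(((3+z)*(x+9))+((3+z)*(b+a))))
Apply FACTOR at R (target: (((3+z)*(x+9))+((3+z)*(b+a)))): ((x*a)*(((3+z)*(x+9))+((3+z)*(b+a)))) -> ((x*a)*((3+z)*((x+9)+(b+a))))
Apply DISTRIBUTE at R (target: ((3+z)*((x+9)+(b+a)))): ((x*a)*((3+z)*((x+9)+(b+a)))) -> ((x*a)*(((3+z)*(x+9))+((3+z)*(b+a))))
Apply FACTOR at R (target: (((3+z)*(x+9))+((3+z)*(b+a)))): ((x*a)*(((3+z)*(x+9))+((3+z)*(b+a)))) -> ((x*a)*((3+z)*((x+9)+(b+a))))
Apply DISTRIBUTE at R (target: ((3+z)*((x+9)+(b+a)))): ((x*a)*((3+z)*((x+9)+(b+a)))) -> ((x*a)*(((3+z)*(x+9))+((3+z)*(b+a))))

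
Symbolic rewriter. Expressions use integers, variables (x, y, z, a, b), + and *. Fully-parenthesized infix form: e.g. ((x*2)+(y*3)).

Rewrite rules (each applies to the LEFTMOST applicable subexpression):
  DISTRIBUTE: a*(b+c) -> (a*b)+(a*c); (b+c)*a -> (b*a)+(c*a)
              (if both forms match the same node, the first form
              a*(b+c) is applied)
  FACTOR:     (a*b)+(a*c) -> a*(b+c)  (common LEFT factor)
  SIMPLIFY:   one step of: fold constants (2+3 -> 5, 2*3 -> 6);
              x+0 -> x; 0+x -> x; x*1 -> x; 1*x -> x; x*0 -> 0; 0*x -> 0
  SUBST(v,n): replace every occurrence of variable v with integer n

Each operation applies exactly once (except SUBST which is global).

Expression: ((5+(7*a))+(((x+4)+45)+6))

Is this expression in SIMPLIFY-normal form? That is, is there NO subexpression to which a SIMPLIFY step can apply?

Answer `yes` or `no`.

Answer: yes

Derivation:
Expression: ((5+(7*a))+(((x+4)+45)+6))
Scanning for simplifiable subexpressions (pre-order)...
  at root: ((5+(7*a))+(((x+4)+45)+6)) (not simplifiable)
  at L: (5+(7*a)) (not simplifiable)
  at LR: (7*a) (not simplifiable)
  at R: (((x+4)+45)+6) (not simplifiable)
  at RL: ((x+4)+45) (not simplifiable)
  at RLL: (x+4) (not simplifiable)
Result: no simplifiable subexpression found -> normal form.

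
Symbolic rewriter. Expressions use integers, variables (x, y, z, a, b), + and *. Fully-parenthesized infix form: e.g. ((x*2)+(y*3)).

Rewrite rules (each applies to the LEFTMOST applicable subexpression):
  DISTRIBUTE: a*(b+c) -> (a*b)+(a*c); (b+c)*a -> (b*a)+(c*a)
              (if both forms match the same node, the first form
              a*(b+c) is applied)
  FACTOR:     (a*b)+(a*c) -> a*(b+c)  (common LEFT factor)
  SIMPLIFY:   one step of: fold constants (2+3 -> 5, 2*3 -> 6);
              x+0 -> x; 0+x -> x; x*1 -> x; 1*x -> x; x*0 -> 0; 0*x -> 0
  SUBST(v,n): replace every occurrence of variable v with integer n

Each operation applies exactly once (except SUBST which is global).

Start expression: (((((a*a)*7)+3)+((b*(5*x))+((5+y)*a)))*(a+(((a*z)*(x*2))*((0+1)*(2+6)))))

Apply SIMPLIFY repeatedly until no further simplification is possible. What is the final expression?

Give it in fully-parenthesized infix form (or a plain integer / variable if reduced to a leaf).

Answer: (((((a*a)*7)+3)+((b*(5*x))+((5+y)*a)))*(a+(((a*z)*(x*2))*8)))

Derivation:
Start: (((((a*a)*7)+3)+((b*(5*x))+((5+y)*a)))*(a+(((a*z)*(x*2))*((0+1)*(2+6)))))
Step 1: at RRRL: (0+1) -> 1; overall: (((((a*a)*7)+3)+((b*(5*x))+((5+y)*a)))*(a+(((a*z)*(x*2))*((0+1)*(2+6))))) -> (((((a*a)*7)+3)+((b*(5*x))+((5+y)*a)))*(a+(((a*z)*(x*2))*(1*(2+6)))))
Step 2: at RRR: (1*(2+6)) -> (2+6); overall: (((((a*a)*7)+3)+((b*(5*x))+((5+y)*a)))*(a+(((a*z)*(x*2))*(1*(2+6))))) -> (((((a*a)*7)+3)+((b*(5*x))+((5+y)*a)))*(a+(((a*z)*(x*2))*(2+6))))
Step 3: at RRR: (2+6) -> 8; overall: (((((a*a)*7)+3)+((b*(5*x))+((5+y)*a)))*(a+(((a*z)*(x*2))*(2+6)))) -> (((((a*a)*7)+3)+((b*(5*x))+((5+y)*a)))*(a+(((a*z)*(x*2))*8)))
Fixed point: (((((a*a)*7)+3)+((b*(5*x))+((5+y)*a)))*(a+(((a*z)*(x*2))*8)))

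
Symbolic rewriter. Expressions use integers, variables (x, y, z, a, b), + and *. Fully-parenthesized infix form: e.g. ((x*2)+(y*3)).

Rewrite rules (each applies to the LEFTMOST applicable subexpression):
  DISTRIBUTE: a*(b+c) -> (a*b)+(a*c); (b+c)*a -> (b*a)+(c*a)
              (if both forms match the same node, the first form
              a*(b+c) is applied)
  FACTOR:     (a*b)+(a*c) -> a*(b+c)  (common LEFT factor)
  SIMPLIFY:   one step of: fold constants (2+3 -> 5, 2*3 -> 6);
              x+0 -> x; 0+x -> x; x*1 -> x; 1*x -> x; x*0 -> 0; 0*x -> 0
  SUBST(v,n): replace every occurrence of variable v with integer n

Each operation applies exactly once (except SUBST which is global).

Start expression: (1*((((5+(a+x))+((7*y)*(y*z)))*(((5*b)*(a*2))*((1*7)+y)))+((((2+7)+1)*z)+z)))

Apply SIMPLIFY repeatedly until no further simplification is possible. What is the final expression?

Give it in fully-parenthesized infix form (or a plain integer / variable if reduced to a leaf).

Start: (1*((((5+(a+x))+((7*y)*(y*z)))*(((5*b)*(a*2))*((1*7)+y)))+((((2+7)+1)*z)+z)))
Step 1: at root: (1*((((5+(a+x))+((7*y)*(y*z)))*(((5*b)*(a*2))*((1*7)+y)))+((((2+7)+1)*z)+z))) -> ((((5+(a+x))+((7*y)*(y*z)))*(((5*b)*(a*2))*((1*7)+y)))+((((2+7)+1)*z)+z)); overall: (1*((((5+(a+x))+((7*y)*(y*z)))*(((5*b)*(a*2))*((1*7)+y)))+((((2+7)+1)*z)+z))) -> ((((5+(a+x))+((7*y)*(y*z)))*(((5*b)*(a*2))*((1*7)+y)))+((((2+7)+1)*z)+z))
Step 2: at LRRL: (1*7) -> 7; overall: ((((5+(a+x))+((7*y)*(y*z)))*(((5*b)*(a*2))*((1*7)+y)))+((((2+7)+1)*z)+z)) -> ((((5+(a+x))+((7*y)*(y*z)))*(((5*b)*(a*2))*(7+y)))+((((2+7)+1)*z)+z))
Step 3: at RLLL: (2+7) -> 9; overall: ((((5+(a+x))+((7*y)*(y*z)))*(((5*b)*(a*2))*(7+y)))+((((2+7)+1)*z)+z)) -> ((((5+(a+x))+((7*y)*(y*z)))*(((5*b)*(a*2))*(7+y)))+(((9+1)*z)+z))
Step 4: at RLL: (9+1) -> 10; overall: ((((5+(a+x))+((7*y)*(y*z)))*(((5*b)*(a*2))*(7+y)))+(((9+1)*z)+z)) -> ((((5+(a+x))+((7*y)*(y*z)))*(((5*b)*(a*2))*(7+y)))+((10*z)+z))
Fixed point: ((((5+(a+x))+((7*y)*(y*z)))*(((5*b)*(a*2))*(7+y)))+((10*z)+z))

Answer: ((((5+(a+x))+((7*y)*(y*z)))*(((5*b)*(a*2))*(7+y)))+((10*z)+z))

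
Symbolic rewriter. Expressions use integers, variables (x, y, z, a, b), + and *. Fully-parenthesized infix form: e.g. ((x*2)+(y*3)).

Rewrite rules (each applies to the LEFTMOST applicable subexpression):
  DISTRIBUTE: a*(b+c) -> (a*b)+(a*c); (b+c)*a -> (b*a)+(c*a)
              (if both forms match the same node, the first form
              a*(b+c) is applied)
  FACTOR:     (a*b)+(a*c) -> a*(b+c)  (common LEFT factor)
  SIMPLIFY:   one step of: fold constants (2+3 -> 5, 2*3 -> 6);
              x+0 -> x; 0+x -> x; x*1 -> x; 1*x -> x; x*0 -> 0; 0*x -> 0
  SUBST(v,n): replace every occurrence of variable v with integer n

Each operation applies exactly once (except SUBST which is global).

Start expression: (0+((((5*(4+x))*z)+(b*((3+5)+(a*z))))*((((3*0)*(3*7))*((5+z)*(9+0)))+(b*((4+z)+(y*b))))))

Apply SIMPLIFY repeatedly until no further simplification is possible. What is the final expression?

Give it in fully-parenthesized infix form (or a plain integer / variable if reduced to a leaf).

Answer: ((((5*(4+x))*z)+(b*(8+(a*z))))*(b*((4+z)+(y*b))))

Derivation:
Start: (0+((((5*(4+x))*z)+(b*((3+5)+(a*z))))*((((3*0)*(3*7))*((5+z)*(9+0)))+(b*((4+z)+(y*b))))))
Step 1: at root: (0+((((5*(4+x))*z)+(b*((3+5)+(a*z))))*((((3*0)*(3*7))*((5+z)*(9+0)))+(b*((4+z)+(y*b)))))) -> ((((5*(4+x))*z)+(b*((3+5)+(a*z))))*((((3*0)*(3*7))*((5+z)*(9+0)))+(b*((4+z)+(y*b))))); overall: (0+((((5*(4+x))*z)+(b*((3+5)+(a*z))))*((((3*0)*(3*7))*((5+z)*(9+0)))+(b*((4+z)+(y*b)))))) -> ((((5*(4+x))*z)+(b*((3+5)+(a*z))))*((((3*0)*(3*7))*((5+z)*(9+0)))+(b*((4+z)+(y*b)))))
Step 2: at LRRL: (3+5) -> 8; overall: ((((5*(4+x))*z)+(b*((3+5)+(a*z))))*((((3*0)*(3*7))*((5+z)*(9+0)))+(b*((4+z)+(y*b))))) -> ((((5*(4+x))*z)+(b*(8+(a*z))))*((((3*0)*(3*7))*((5+z)*(9+0)))+(b*((4+z)+(y*b)))))
Step 3: at RLLL: (3*0) -> 0; overall: ((((5*(4+x))*z)+(b*(8+(a*z))))*((((3*0)*(3*7))*((5+z)*(9+0)))+(b*((4+z)+(y*b))))) -> ((((5*(4+x))*z)+(b*(8+(a*z))))*(((0*(3*7))*((5+z)*(9+0)))+(b*((4+z)+(y*b)))))
Step 4: at RLL: (0*(3*7)) -> 0; overall: ((((5*(4+x))*z)+(b*(8+(a*z))))*(((0*(3*7))*((5+z)*(9+0)))+(b*((4+z)+(y*b))))) -> ((((5*(4+x))*z)+(b*(8+(a*z))))*((0*((5+z)*(9+0)))+(b*((4+z)+(y*b)))))
Step 5: at RL: (0*((5+z)*(9+0))) -> 0; overall: ((((5*(4+x))*z)+(b*(8+(a*z))))*((0*((5+z)*(9+0)))+(b*((4+z)+(y*b))))) -> ((((5*(4+x))*z)+(b*(8+(a*z))))*(0+(b*((4+z)+(y*b)))))
Step 6: at R: (0+(b*((4+z)+(y*b)))) -> (b*((4+z)+(y*b))); overall: ((((5*(4+x))*z)+(b*(8+(a*z))))*(0+(b*((4+z)+(y*b))))) -> ((((5*(4+x))*z)+(b*(8+(a*z))))*(b*((4+z)+(y*b))))
Fixed point: ((((5*(4+x))*z)+(b*(8+(a*z))))*(b*((4+z)+(y*b))))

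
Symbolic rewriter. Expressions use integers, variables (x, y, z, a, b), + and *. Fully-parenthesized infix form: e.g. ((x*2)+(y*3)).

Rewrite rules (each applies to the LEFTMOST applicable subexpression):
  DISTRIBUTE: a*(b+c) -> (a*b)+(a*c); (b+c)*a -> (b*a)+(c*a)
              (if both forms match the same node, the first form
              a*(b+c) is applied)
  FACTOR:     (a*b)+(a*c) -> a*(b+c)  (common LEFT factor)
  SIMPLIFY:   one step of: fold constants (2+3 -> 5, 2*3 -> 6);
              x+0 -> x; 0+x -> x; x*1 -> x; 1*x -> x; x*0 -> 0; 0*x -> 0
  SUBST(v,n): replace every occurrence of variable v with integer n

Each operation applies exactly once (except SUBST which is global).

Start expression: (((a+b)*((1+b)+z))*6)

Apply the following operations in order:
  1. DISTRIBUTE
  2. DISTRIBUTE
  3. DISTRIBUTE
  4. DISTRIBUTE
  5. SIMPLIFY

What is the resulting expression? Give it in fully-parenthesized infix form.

Start: (((a+b)*((1+b)+z))*6)
Apply DISTRIBUTE at L (target: ((a+b)*((1+b)+z))): (((a+b)*((1+b)+z))*6) -> ((((a+b)*(1+b))+((a+b)*z))*6)
Apply DISTRIBUTE at root (target: ((((a+b)*(1+b))+((a+b)*z))*6)): ((((a+b)*(1+b))+((a+b)*z))*6) -> ((((a+b)*(1+b))*6)+(((a+b)*z)*6))
Apply DISTRIBUTE at LL (target: ((a+b)*(1+b))): ((((a+b)*(1+b))*6)+(((a+b)*z)*6)) -> (((((a+b)*1)+((a+b)*b))*6)+(((a+b)*z)*6))
Apply DISTRIBUTE at L (target: ((((a+b)*1)+((a+b)*b))*6)): (((((a+b)*1)+((a+b)*b))*6)+(((a+b)*z)*6)) -> (((((a+b)*1)*6)+(((a+b)*b)*6))+(((a+b)*z)*6))
Apply SIMPLIFY at LLL (target: ((a+b)*1)): (((((a+b)*1)*6)+(((a+b)*b)*6))+(((a+b)*z)*6)) -> ((((a+b)*6)+(((a+b)*b)*6))+(((a+b)*z)*6))

Answer: ((((a+b)*6)+(((a+b)*b)*6))+(((a+b)*z)*6))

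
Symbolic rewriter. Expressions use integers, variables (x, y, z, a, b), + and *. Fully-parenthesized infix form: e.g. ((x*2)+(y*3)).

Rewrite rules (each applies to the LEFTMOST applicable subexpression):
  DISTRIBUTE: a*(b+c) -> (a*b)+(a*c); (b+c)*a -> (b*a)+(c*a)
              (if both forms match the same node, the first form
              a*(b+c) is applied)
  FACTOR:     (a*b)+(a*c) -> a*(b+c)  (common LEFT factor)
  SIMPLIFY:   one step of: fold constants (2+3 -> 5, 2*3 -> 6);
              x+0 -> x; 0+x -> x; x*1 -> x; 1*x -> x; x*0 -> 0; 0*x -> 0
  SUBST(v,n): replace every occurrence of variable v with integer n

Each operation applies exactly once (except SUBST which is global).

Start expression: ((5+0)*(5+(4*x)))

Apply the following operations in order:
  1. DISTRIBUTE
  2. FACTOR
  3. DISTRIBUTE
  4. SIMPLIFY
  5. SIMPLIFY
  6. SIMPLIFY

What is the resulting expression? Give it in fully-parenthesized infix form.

Start: ((5+0)*(5+(4*x)))
Apply DISTRIBUTE at root (target: ((5+0)*(5+(4*x)))): ((5+0)*(5+(4*x))) -> (((5+0)*5)+((5+0)*(4*x)))
Apply FACTOR at root (target: (((5+0)*5)+((5+0)*(4*x)))): (((5+0)*5)+((5+0)*(4*x))) -> ((5+0)*(5+(4*x)))
Apply DISTRIBUTE at root (target: ((5+0)*(5+(4*x)))): ((5+0)*(5+(4*x))) -> (((5+0)*5)+((5+0)*(4*x)))
Apply SIMPLIFY at LL (target: (5+0)): (((5+0)*5)+((5+0)*(4*x))) -> ((5*5)+((5+0)*(4*x)))
Apply SIMPLIFY at L (target: (5*5)): ((5*5)+((5+0)*(4*x))) -> (25+((5+0)*(4*x)))
Apply SIMPLIFY at RL (target: (5+0)): (25+((5+0)*(4*x))) -> (25+(5*(4*x)))

Answer: (25+(5*(4*x)))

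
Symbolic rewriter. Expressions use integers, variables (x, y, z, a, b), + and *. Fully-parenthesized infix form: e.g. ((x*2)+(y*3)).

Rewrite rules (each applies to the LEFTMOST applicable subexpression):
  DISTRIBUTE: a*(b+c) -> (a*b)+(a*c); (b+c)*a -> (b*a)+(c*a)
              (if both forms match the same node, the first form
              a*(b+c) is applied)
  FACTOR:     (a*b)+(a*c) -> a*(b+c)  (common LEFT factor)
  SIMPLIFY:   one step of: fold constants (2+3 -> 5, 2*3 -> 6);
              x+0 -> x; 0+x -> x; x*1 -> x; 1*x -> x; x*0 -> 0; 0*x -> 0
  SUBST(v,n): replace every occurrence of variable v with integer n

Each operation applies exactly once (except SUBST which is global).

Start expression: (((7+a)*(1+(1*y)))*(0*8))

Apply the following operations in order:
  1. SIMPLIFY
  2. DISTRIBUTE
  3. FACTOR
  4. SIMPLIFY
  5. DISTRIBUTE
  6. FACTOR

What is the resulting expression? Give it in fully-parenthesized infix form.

Start: (((7+a)*(1+(1*y)))*(0*8))
Apply SIMPLIFY at LRR (target: (1*y)): (((7+a)*(1+(1*y)))*(0*8)) -> (((7+a)*(1+y))*(0*8))
Apply DISTRIBUTE at L (target: ((7+a)*(1+y))): (((7+a)*(1+y))*(0*8)) -> ((((7+a)*1)+((7+a)*y))*(0*8))
Apply FACTOR at L (target: (((7+a)*1)+((7+a)*y))): ((((7+a)*1)+((7+a)*y))*(0*8)) -> (((7+a)*(1+y))*(0*8))
Apply SIMPLIFY at R (target: (0*8)): (((7+a)*(1+y))*(0*8)) -> (((7+a)*(1+y))*0)
Apply DISTRIBUTE at L (target: ((7+a)*(1+y))): (((7+a)*(1+y))*0) -> ((((7+a)*1)+((7+a)*y))*0)
Apply FACTOR at L (target: (((7+a)*1)+((7+a)*y))): ((((7+a)*1)+((7+a)*y))*0) -> (((7+a)*(1+y))*0)

Answer: (((7+a)*(1+y))*0)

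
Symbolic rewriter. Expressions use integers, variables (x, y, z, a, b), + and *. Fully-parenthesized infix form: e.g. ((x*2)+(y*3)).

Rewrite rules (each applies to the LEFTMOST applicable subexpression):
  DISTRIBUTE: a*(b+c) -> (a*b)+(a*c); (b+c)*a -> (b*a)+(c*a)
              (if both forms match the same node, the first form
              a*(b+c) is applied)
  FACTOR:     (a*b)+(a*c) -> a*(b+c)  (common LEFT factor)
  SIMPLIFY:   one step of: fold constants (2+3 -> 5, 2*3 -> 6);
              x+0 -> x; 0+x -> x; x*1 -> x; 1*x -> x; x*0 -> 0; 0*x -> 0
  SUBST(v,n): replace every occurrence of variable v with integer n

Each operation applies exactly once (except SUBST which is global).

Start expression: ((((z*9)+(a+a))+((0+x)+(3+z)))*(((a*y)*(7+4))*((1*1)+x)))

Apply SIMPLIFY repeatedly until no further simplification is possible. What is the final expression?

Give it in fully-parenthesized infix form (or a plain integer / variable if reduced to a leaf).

Answer: ((((z*9)+(a+a))+(x+(3+z)))*(((a*y)*11)*(1+x)))

Derivation:
Start: ((((z*9)+(a+a))+((0+x)+(3+z)))*(((a*y)*(7+4))*((1*1)+x)))
Step 1: at LRL: (0+x) -> x; overall: ((((z*9)+(a+a))+((0+x)+(3+z)))*(((a*y)*(7+4))*((1*1)+x))) -> ((((z*9)+(a+a))+(x+(3+z)))*(((a*y)*(7+4))*((1*1)+x)))
Step 2: at RLR: (7+4) -> 11; overall: ((((z*9)+(a+a))+(x+(3+z)))*(((a*y)*(7+4))*((1*1)+x))) -> ((((z*9)+(a+a))+(x+(3+z)))*(((a*y)*11)*((1*1)+x)))
Step 3: at RRL: (1*1) -> 1; overall: ((((z*9)+(a+a))+(x+(3+z)))*(((a*y)*11)*((1*1)+x))) -> ((((z*9)+(a+a))+(x+(3+z)))*(((a*y)*11)*(1+x)))
Fixed point: ((((z*9)+(a+a))+(x+(3+z)))*(((a*y)*11)*(1+x)))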